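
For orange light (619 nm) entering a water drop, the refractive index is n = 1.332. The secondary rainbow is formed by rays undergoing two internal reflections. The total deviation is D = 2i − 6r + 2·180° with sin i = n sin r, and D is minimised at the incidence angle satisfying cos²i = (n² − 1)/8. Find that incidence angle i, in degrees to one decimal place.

cos²i = (1.332² − 1)/8 = (1.77422 − 1)/8 = 0.09678.
cos i = 0.31109, so i = 71.875°.

71.9°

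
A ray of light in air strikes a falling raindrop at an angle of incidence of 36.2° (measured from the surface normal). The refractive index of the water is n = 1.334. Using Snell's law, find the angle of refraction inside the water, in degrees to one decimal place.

Snell: sin θ_r = sin θ_i / n = sin 36.2° / 1.334 = 0.5906 / 1.334 = 0.4427.
θ_r = arcsin(0.4427) = 26.28°.

26.3°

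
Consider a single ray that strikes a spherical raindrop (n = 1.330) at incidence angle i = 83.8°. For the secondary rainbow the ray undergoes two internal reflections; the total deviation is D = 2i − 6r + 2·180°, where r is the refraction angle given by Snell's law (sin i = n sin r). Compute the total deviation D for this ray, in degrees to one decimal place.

sin r = sin 83.8° / 1.330 = 0.9942/1.330 = 0.7475; r = 48.37°.
D = 2·83.8° − 6·48.37° + 2·180° = 167.60° − 290.24° + 360° = 237.36°.

237.4°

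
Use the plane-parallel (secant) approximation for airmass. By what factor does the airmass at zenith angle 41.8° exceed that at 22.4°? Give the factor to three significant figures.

1.24

X(41.8°)/X(22.4°) = sec 41.8° / sec 22.4° = cos 22.4° / cos 41.8° = 0.9245/0.7455 = 1.2402.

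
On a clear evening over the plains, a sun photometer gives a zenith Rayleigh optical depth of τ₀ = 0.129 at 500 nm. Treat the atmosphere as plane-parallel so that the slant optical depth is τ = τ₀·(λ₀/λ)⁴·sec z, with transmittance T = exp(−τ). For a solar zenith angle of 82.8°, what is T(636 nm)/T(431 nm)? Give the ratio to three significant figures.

Airmass: sec 82.8° = 7.9787.
τ(636 nm) = 0.129 × (500/636)⁴ × 7.9787 = 0.129 × 0.3820 × 7.9787 = 0.3932.
τ(431 nm) = 0.129 × (500/431)⁴ × 7.9787 = 0.129 × 1.8112 × 7.9787 = 1.8642.
T(636)/T(431) = exp(τ_B − τ_A) = exp(1.4710) = 4.3538.

4.35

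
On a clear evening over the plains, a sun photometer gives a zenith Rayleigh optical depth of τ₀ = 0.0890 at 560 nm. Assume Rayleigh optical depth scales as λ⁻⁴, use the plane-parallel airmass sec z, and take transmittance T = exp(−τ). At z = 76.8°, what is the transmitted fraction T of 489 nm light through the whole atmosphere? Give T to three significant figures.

0.512

sec 76.8° = 4.3792.
τ = 0.0890 × (560/489)⁴ × 4.3792 = 0.0890 × 1.7200 × 4.3792 = 0.6704.
T = exp(−0.6704) = 0.5115.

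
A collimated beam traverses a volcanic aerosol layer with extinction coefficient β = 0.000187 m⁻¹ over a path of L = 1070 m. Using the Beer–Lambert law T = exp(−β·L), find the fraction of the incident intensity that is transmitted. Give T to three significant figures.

τ = β·L = 0.000187 × 1070 = 0.2001.
T = exp(−0.2001) = 0.8187.

0.819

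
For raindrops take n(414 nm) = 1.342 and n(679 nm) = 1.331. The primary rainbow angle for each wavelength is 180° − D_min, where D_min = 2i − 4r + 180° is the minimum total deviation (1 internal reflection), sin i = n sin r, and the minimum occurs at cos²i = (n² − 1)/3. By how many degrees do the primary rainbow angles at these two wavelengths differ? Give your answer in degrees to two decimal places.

1.58°

At 414 nm (n = 1.342): cos²i = 0.26699 → i = 58.888°, r = 39.641°, D_min = 139.213°, rainbow angle = 40.787°.
At 679 nm (n = 1.331): cos²i = 0.25719 → i = 59.527°, r = 40.356°, D_min = 137.630°, rainbow angle = 42.370°.
Angular width = |40.787° − 42.370°| = 1.583°.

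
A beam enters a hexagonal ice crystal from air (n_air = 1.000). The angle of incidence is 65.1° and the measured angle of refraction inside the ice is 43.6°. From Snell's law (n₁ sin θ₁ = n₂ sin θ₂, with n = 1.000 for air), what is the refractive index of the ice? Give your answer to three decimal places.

n = sin θ_i / sin θ_r = sin 65.1° / sin 43.6° = 0.9070 / 0.6896 = 1.3153.

1.315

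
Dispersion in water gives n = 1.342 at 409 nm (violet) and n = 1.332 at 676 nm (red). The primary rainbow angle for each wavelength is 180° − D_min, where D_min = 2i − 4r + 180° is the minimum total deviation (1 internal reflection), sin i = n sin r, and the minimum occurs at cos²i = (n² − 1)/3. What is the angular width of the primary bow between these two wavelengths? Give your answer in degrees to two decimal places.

At 409 nm (n = 1.342): cos²i = 0.26699 → i = 58.888°, r = 39.641°, D_min = 139.213°, rainbow angle = 40.787°.
At 676 nm (n = 1.332): cos²i = 0.25807 → i = 59.469°, r = 40.290°, D_min = 137.776°, rainbow angle = 42.224°.
Angular width = |40.787° − 42.224°| = 1.437°.

1.44°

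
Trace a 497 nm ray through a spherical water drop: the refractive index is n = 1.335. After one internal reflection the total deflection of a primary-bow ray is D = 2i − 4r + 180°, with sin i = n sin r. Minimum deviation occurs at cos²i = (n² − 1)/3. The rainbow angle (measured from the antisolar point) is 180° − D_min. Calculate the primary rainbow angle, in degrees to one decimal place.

41.8°

cos²i = (1.78222 − 1)/3 = 0.26074; i = arccos(0.51063) = 59.294°.
sin r = sin 59.294°/1.335 = 0.64405; r = 40.094°.
D_min = 2·59.294° − 4·40.094° + 180° = 138.212°.
Rainbow angle = 180° − D_min = 41.788°.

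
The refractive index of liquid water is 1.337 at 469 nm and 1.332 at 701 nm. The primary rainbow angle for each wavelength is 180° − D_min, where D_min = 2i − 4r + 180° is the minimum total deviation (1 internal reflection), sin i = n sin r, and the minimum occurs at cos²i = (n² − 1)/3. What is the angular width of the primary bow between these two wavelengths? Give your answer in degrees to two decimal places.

0.72°

At 469 nm (n = 1.337): cos²i = 0.26252 → i = 59.178°, r = 39.964°, D_min = 138.500°, rainbow angle = 41.500°.
At 701 nm (n = 1.332): cos²i = 0.25807 → i = 59.469°, r = 40.290°, D_min = 137.776°, rainbow angle = 42.224°.
Angular width = |41.500° − 42.224°| = 0.724°.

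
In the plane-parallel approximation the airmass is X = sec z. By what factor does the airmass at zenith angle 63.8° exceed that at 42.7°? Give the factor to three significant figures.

1.66

X(63.8°)/X(42.7°) = sec 63.8° / sec 42.7° = cos 42.7° / cos 63.8° = 0.7349/0.4415 = 1.6646.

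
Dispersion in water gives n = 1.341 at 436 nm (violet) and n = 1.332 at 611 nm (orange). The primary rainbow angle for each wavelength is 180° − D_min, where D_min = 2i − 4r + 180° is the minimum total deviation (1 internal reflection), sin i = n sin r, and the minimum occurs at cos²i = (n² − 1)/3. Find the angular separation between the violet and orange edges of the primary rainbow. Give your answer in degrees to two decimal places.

At 436 nm (n = 1.341): cos²i = 0.26609 → i = 58.946°, r = 39.705°, D_min = 139.071°, rainbow angle = 40.929°.
At 611 nm (n = 1.332): cos²i = 0.25807 → i = 59.469°, r = 40.290°, D_min = 137.776°, rainbow angle = 42.224°.
Angular width = |40.929° − 42.224°| = 1.295°.

1.29°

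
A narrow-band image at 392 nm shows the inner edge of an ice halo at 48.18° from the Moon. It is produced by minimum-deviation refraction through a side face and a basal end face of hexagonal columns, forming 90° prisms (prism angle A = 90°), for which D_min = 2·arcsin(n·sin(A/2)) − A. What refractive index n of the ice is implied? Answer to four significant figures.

1.321

Rearranging: n = sin((D_min + A)/2) / sin(A/2).
(D_min + A)/2 = (48.18° + 90°)/2 = 69.090°.
n = sin 69.090° / sin 45° = 0.9341 / 0.7071 = 1.3211.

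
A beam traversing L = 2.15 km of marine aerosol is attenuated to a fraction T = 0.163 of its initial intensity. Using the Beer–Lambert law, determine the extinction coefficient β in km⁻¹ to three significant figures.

Beer–Lambert: T = exp(−βL) ⇒ β = −ln(T)/L = −ln(0.163)/2.15 = 1.8140/2.15 = 0.8437 km⁻¹.

0.844 km⁻¹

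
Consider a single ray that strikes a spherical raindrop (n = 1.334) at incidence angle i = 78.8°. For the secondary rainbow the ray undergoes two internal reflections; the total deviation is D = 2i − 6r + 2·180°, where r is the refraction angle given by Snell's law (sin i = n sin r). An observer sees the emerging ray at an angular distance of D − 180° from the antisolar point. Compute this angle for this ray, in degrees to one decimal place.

53.6°

sin r = sin 78.8° / 1.334 = 0.9810/1.334 = 0.7353; r = 47.34°.
D = 2·78.8° − 6·47.34° + 2·180° = 157.60° − 284.02° + 360° = 233.58°.
Angle from antisolar point = D − 180° = 53.58°.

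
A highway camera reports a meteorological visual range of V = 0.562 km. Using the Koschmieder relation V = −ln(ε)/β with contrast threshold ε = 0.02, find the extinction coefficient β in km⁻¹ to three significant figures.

β = −ln(0.02) / V = 3.912 / 0.562 = 6.9609 km⁻¹.

6.96 km⁻¹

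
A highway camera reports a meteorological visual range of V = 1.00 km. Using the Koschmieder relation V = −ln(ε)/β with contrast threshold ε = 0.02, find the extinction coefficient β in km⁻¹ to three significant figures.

3.91 km⁻¹

β = −ln(0.02) / V = 3.912 / 1.00 = 3.9120 km⁻¹.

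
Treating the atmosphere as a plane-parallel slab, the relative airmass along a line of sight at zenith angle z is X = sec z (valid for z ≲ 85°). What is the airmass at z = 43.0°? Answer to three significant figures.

1.37

X = sec z = 1/cos 43.0° = 1/0.7314 = 1.3673.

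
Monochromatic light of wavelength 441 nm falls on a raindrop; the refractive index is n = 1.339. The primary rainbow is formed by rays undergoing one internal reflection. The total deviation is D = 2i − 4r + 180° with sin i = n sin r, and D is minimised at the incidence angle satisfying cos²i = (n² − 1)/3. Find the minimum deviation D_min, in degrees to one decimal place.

cos²i = (1.79292 − 1)/3 = 0.26431; i = arccos(0.51411) = 59.062°.
sin r = sin 59.062°/1.339 = 0.64057; r = 39.834°.
D_min = 2·59.062° − 4·39.834° + 180° = 138.786°.

138.8°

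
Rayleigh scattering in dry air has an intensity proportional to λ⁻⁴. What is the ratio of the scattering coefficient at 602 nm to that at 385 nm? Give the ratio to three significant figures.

0.167

Rayleigh scattering ∝ λ⁻⁴, so the ratio of coefficients is the inverse fourth power of the wavelength ratio.
σ(602)/σ(385) = (385/602)⁴ = (0.6395)⁴ = 0.1673.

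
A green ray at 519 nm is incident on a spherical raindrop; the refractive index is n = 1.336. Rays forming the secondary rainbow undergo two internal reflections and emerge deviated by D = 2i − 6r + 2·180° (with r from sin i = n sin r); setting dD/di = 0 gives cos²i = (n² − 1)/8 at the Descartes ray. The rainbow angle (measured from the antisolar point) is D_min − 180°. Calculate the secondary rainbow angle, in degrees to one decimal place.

51.7°

cos²i = (1.78490 − 1)/8 = 0.09811; i = arccos(0.31323) = 71.746°.
sin r = sin 71.746°/1.336 = 0.71084; r = 45.303°.
D_min = 2·71.746° − 6·45.303° + 360° = 231.674°.
Rainbow angle = D_min − 180° = 51.674°.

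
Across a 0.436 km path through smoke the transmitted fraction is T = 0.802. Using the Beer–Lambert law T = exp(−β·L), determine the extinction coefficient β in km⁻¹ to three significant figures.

0.506 km⁻¹

Beer–Lambert: T = exp(−βL) ⇒ β = −ln(T)/L = −ln(0.802)/0.436 = 0.2206/0.436 = 0.5061 km⁻¹.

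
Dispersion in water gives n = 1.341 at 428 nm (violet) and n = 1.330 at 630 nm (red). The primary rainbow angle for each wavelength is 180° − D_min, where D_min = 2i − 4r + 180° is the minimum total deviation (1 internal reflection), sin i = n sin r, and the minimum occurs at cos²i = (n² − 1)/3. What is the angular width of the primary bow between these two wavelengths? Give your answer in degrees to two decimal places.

1.59°

At 428 nm (n = 1.341): cos²i = 0.26609 → i = 58.946°, r = 39.705°, D_min = 139.071°, rainbow angle = 40.929°.
At 630 nm (n = 1.330): cos²i = 0.25630 → i = 59.585°, r = 40.422°, D_min = 137.484°, rainbow angle = 42.516°.
Angular width = |40.929° − 42.516°| = 1.588°.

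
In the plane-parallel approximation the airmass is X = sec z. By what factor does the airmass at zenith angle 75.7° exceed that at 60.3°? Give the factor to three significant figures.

2.01

X(75.7°)/X(60.3°) = sec 75.7° / sec 60.3° = cos 60.3° / cos 75.7° = 0.4955/0.2470 = 2.0059.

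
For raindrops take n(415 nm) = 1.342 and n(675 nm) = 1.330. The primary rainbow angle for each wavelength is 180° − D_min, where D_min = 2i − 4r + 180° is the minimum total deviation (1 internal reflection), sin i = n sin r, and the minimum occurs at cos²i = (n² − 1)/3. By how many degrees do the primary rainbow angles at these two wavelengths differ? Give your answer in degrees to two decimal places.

1.73°

At 415 nm (n = 1.342): cos²i = 0.26699 → i = 58.888°, r = 39.641°, D_min = 139.213°, rainbow angle = 40.787°.
At 675 nm (n = 1.330): cos²i = 0.25630 → i = 59.585°, r = 40.422°, D_min = 137.484°, rainbow angle = 42.516°.
Angular width = |40.787° − 42.516°| = 1.729°.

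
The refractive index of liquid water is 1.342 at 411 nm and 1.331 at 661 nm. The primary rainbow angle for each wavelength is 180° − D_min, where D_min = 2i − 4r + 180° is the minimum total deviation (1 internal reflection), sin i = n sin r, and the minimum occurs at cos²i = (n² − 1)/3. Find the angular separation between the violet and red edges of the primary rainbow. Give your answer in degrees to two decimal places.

At 411 nm (n = 1.342): cos²i = 0.26699 → i = 58.888°, r = 39.641°, D_min = 139.213°, rainbow angle = 40.787°.
At 661 nm (n = 1.331): cos²i = 0.25719 → i = 59.527°, r = 40.356°, D_min = 137.630°, rainbow angle = 42.370°.
Angular width = |40.787° − 42.370°| = 1.583°.

1.58°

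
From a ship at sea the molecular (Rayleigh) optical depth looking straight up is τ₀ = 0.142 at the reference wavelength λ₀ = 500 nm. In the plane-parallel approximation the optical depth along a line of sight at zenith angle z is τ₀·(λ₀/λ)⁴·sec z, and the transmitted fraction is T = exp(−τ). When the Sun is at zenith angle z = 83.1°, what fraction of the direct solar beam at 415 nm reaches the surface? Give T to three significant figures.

0.0829

sec 83.1° = 8.3238.
τ = 0.142 × (500/415)⁴ × 8.3238 = 0.142 × 2.1071 × 8.3238 = 2.4906.
T = exp(−2.4906) = 0.0829.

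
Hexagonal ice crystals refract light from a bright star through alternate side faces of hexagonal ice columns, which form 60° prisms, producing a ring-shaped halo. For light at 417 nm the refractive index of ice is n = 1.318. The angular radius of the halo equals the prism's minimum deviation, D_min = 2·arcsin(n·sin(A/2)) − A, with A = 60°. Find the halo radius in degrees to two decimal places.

22.45°

n·sin(A/2) = 1.318 × sin 30° = 1.318 × 0.5000 = 0.6590.
D_min = 2·arcsin(0.6590) − 60° = 2 × 41.224° − 60° = 22.447°.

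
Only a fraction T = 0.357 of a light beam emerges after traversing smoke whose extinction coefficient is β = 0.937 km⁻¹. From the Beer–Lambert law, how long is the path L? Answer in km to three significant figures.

1.10 km

Beer–Lambert: T = exp(−βL) ⇒ L = −ln(T)/β = −ln(0.357)/0.937 = 1.0300/0.937 = 1.099 km.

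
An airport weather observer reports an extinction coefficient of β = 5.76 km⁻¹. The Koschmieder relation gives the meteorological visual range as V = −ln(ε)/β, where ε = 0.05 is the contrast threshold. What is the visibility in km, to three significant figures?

V = −ln(0.05) / 5.76 = 2.996 / 5.76 = 0.5201 km.

0.520 km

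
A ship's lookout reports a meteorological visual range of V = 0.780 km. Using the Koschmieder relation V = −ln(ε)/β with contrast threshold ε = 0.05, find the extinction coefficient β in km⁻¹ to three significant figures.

3.84 km⁻¹

β = −ln(0.05) / V = 2.996 / 0.780 = 3.8407 km⁻¹.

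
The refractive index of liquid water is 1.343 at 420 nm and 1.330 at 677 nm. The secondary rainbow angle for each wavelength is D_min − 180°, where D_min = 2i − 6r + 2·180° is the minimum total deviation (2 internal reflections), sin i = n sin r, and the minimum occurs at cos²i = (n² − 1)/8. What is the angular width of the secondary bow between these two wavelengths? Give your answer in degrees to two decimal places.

3.38°

At 420 nm (n = 1.343): cos²i = 0.10046 → i = 71.522°, r = 44.928°, D_min = 233.478°, rainbow angle = 53.478°.
At 677 nm (n = 1.330): cos²i = 0.09611 → i = 71.940°, r = 45.630°, D_min = 230.101°, rainbow angle = 50.101°.
Angular width = |53.478° − 50.101°| = 3.377°.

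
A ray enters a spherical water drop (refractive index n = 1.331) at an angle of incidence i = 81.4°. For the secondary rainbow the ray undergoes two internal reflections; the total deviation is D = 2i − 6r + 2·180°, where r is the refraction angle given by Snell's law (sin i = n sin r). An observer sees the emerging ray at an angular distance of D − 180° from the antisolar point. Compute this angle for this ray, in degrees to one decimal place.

54.9°

sin r = sin 81.4° / 1.331 = 0.9888/1.331 = 0.7429; r = 47.98°.
D = 2·81.4° − 6·47.98° + 2·180° = 162.80° − 287.86° + 360° = 234.94°.
Angle from antisolar point = D − 180° = 54.94°.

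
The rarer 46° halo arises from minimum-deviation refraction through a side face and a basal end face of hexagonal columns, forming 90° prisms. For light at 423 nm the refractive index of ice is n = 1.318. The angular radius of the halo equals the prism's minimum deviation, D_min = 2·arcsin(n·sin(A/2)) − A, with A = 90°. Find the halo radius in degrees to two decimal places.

n·sin(A/2) = 1.318 × sin 45° = 1.318 × 0.7071 = 0.9320.
D_min = 2·arcsin(0.9320) − 90° = 2 × 68.743° − 90° = 47.487°.

47.49°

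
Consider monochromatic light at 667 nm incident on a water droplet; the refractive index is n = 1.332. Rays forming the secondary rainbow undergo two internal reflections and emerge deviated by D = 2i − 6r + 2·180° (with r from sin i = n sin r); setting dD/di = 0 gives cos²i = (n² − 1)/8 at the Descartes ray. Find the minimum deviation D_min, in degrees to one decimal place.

cos²i = (1.77422 − 1)/8 = 0.09678; i = arccos(0.31109) = 71.875°.
sin r = sin 71.875°/1.332 = 0.71350; r = 45.520°.
D_min = 2·71.875° − 6·45.520° + 360° = 230.628°.

230.6°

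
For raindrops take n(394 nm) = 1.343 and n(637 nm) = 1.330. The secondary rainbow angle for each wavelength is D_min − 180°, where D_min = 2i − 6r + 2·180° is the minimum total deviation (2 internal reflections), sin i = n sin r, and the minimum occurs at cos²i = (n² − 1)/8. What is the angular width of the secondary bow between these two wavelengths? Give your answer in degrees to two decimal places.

At 394 nm (n = 1.343): cos²i = 0.10046 → i = 71.522°, r = 44.928°, D_min = 233.478°, rainbow angle = 53.478°.
At 637 nm (n = 1.330): cos²i = 0.09611 → i = 71.940°, r = 45.630°, D_min = 230.101°, rainbow angle = 50.101°.
Angular width = |53.478° − 50.101°| = 3.377°.

3.38°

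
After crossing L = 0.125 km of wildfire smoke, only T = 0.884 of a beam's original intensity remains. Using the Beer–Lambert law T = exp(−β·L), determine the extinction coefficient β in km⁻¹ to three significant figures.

0.986 km⁻¹

Beer–Lambert: T = exp(−βL) ⇒ β = −ln(T)/L = −ln(0.884)/0.125 = 0.1233/0.125 = 0.9864 km⁻¹.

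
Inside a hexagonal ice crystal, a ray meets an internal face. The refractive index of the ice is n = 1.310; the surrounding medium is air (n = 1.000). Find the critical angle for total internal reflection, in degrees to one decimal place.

49.8°

sin θ_c = n_air / n = 1.000 / 1.310 = 0.7634.
θ_c = arcsin(0.7634) = 49.76°.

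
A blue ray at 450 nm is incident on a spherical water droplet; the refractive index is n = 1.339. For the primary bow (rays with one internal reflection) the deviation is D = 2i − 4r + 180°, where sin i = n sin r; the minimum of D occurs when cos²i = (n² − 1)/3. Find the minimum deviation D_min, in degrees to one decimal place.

cos²i = (1.79292 − 1)/3 = 0.26431; i = arccos(0.51411) = 59.062°.
sin r = sin 59.062°/1.339 = 0.64057; r = 39.834°.
D_min = 2·59.062° − 4·39.834° + 180° = 138.786°.

138.8°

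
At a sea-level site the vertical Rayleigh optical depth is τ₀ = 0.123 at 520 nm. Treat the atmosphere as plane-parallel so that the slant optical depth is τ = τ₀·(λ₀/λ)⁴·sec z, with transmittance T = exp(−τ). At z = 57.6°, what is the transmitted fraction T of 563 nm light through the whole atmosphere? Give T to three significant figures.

sec 57.6° = 1.8663.
τ = 0.123 × (520/563)⁴ × 1.8663 = 0.123 × 0.7277 × 1.8663 = 0.1671.
T = exp(−0.1671) = 0.8462.

0.846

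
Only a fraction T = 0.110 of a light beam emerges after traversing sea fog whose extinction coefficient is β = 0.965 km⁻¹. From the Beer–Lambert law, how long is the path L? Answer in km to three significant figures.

Beer–Lambert: T = exp(−βL) ⇒ L = −ln(T)/β = −ln(0.110)/0.965 = 2.2073/0.965 = 2.287 km.

2.29 km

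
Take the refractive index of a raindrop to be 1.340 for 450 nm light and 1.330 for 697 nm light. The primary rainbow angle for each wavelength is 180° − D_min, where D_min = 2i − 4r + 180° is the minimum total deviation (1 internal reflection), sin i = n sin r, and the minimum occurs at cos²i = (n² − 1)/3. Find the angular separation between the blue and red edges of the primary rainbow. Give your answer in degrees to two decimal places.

At 450 nm (n = 1.340): cos²i = 0.26520 → i = 59.004°, r = 39.770°, D_min = 138.929°, rainbow angle = 41.071°.
At 697 nm (n = 1.330): cos²i = 0.25630 → i = 59.585°, r = 40.422°, D_min = 137.484°, rainbow angle = 42.516°.
Angular width = |41.071° − 42.516°| = 1.445°.

1.45°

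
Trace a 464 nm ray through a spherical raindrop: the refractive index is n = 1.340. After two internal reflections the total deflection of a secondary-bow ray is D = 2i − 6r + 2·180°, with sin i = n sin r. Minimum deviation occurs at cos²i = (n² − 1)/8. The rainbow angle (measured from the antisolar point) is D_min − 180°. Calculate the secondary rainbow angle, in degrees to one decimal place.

52.7°

cos²i = (1.79560 − 1)/8 = 0.09945; i = arccos(0.31536) = 71.618°.
sin r = sin 71.618°/1.340 = 0.70819; r = 45.088°.
D_min = 2·71.618° − 6·45.088° + 360° = 232.709°.
Rainbow angle = D_min − 180° = 52.709°.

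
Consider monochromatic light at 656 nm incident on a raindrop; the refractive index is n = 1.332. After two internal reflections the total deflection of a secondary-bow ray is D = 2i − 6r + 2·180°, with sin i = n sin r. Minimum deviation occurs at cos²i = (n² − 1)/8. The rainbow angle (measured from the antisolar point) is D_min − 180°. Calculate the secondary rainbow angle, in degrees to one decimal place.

cos²i = (1.77422 − 1)/8 = 0.09678; i = arccos(0.31109) = 71.875°.
sin r = sin 71.875°/1.332 = 0.71350; r = 45.520°.
D_min = 2·71.875° − 6·45.520° + 360° = 230.628°.
Rainbow angle = D_min − 180° = 50.628°.

50.6°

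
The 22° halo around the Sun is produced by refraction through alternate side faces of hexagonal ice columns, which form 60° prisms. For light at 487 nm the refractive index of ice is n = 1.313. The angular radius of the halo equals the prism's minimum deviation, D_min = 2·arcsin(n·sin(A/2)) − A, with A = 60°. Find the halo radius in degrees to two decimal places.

n·sin(A/2) = 1.313 × sin 30° = 1.313 × 0.5000 = 0.6565.
D_min = 2·arcsin(0.6565) − 60° = 2 × 41.033° − 60° = 22.067°.

22.07°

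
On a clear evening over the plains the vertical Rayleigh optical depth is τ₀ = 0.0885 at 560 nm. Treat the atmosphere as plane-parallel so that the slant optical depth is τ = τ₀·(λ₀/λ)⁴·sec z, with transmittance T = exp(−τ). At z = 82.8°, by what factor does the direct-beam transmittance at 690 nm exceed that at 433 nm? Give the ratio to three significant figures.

Airmass: sec 82.8° = 7.9787.
τ(690 nm) = 0.0885 × (560/690)⁴ × 7.9787 = 0.0885 × 0.4339 × 7.9787 = 0.3064.
τ(433 nm) = 0.0885 × (560/433)⁴ × 7.9787 = 0.0885 × 2.7977 × 7.9787 = 1.9755.
T(690)/T(433) = exp(τ_B − τ_A) = exp(1.6691) = 5.3076.

5.31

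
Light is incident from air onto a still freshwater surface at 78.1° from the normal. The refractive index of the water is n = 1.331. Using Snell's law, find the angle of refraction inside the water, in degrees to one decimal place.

47.3°

Snell: sin θ_r = sin θ_i / n = sin 78.1° / 1.331 = 0.9785 / 1.331 = 0.7352.
θ_r = arcsin(0.7352) = 47.32°.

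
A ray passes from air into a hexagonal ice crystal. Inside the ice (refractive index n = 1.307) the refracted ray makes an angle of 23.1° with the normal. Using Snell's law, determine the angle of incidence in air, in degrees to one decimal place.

30.8°

Snell: sin θ_i = n · sin θ_r = 1.307 × sin 23.1° = 1.307 × 0.3923 = 0.5128.
θ_i = arcsin(0.5128) = 30.85°.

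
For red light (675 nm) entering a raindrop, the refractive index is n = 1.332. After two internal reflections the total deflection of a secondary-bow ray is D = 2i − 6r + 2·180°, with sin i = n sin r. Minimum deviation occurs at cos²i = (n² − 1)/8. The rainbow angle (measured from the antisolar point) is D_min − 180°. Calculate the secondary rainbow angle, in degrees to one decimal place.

50.6°

cos²i = (1.77422 − 1)/8 = 0.09678; i = arccos(0.31109) = 71.875°.
sin r = sin 71.875°/1.332 = 0.71350; r = 45.520°.
D_min = 2·71.875° − 6·45.520° + 360° = 230.628°.
Rainbow angle = D_min − 180° = 50.628°.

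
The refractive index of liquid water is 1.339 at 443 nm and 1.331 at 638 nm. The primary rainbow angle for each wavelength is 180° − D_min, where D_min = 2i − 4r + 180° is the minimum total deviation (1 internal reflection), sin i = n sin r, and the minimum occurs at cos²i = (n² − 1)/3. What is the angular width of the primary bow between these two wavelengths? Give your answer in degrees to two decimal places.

1.16°

At 443 nm (n = 1.339): cos²i = 0.26431 → i = 59.062°, r = 39.834°, D_min = 138.786°, rainbow angle = 41.214°.
At 638 nm (n = 1.331): cos²i = 0.25719 → i = 59.527°, r = 40.356°, D_min = 137.630°, rainbow angle = 42.370°.
Angular width = |41.214° − 42.370°| = 1.156°.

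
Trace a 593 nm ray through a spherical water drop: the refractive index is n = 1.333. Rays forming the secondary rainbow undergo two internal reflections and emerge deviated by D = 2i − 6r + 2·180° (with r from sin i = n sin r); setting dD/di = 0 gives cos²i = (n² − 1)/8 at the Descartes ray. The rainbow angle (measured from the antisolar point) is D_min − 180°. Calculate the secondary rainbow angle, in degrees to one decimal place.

cos²i = (1.77689 − 1)/8 = 0.09711; i = arccos(0.31163) = 71.843°.
sin r = sin 71.843°/1.333 = 0.71283; r = 45.466°.
D_min = 2·71.843° − 6·45.466° + 360° = 230.891°.
Rainbow angle = D_min − 180° = 50.891°.

50.9°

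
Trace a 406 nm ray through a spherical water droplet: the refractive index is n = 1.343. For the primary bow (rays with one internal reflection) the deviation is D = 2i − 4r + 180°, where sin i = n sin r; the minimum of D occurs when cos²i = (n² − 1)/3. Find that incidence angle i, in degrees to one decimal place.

58.8°

cos²i = (1.343² − 1)/3 = (1.80365 − 1)/3 = 0.26788.
cos i = 0.51757, so i = 58.830°.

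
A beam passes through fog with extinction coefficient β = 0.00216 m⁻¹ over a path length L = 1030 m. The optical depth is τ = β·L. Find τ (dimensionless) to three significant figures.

2.22

τ = β·L = 0.00216 × 1030 = 2.2248.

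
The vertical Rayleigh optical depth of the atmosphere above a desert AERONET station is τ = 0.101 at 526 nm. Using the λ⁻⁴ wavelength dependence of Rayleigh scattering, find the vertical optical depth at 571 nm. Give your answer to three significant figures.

0.0727

τ(571 nm) = τ(526 nm) × (526/571)⁴ = 0.101 × (0.9212)⁴ = 0.101 × 0.7201 = 0.0727.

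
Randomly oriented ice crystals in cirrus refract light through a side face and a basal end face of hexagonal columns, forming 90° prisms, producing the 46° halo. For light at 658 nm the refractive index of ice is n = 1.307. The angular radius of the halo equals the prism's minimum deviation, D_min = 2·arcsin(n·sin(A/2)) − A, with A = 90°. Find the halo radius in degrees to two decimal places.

n·sin(A/2) = 1.307 × sin 45° = 1.307 × 0.7071 = 0.9242.
D_min = 2·arcsin(0.9242) − 90° = 2 × 67.546° − 90° = 45.093°.

45.09°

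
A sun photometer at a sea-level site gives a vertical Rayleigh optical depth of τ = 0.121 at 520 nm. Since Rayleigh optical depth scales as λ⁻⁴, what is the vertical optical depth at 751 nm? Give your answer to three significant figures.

τ(751 nm) = τ(520 nm) × (520/751)⁴ = 0.121 × (0.6924)⁴ = 0.121 × 0.2299 = 0.0278.

0.0278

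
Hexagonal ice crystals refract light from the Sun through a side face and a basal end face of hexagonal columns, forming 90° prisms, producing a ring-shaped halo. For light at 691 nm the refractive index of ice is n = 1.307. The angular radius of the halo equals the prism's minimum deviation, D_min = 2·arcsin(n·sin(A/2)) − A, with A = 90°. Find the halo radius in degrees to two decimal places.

n·sin(A/2) = 1.307 × sin 45° = 1.307 × 0.7071 = 0.9242.
D_min = 2·arcsin(0.9242) − 90° = 2 × 67.546° − 90° = 45.093°.

45.09°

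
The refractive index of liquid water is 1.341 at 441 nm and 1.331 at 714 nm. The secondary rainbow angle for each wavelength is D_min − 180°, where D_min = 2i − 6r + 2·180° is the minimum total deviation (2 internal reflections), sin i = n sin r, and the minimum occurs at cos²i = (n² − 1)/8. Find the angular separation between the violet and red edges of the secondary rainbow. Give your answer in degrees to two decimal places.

At 441 nm (n = 1.341): cos²i = 0.09979 → i = 71.586°, r = 45.034°, D_min = 232.966°, rainbow angle = 52.966°.
At 714 nm (n = 1.331): cos²i = 0.09645 → i = 71.907°, r = 45.575°, D_min = 230.365°, rainbow angle = 50.365°.
Angular width = |52.966° − 50.365°| = 2.601°.

2.60°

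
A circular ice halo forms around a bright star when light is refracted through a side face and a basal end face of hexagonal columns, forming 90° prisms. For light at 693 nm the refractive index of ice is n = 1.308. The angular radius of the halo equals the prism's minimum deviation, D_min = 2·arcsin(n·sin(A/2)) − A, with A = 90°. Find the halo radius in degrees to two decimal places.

n·sin(A/2) = 1.308 × sin 45° = 1.308 × 0.7071 = 0.9249.
D_min = 2·arcsin(0.9249) − 90° = 2 × 67.653° − 90° = 45.305°.

45.31°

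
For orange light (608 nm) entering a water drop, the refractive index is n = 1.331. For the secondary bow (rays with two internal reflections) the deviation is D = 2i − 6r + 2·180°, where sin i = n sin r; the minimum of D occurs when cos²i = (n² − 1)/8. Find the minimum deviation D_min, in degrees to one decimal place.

cos²i = (1.77156 − 1)/8 = 0.09645; i = arccos(0.31056) = 71.907°.
sin r = sin 71.907°/1.331 = 0.71417; r = 45.575°.
D_min = 2·71.907° − 6·45.575° + 360° = 230.365°.

230.4°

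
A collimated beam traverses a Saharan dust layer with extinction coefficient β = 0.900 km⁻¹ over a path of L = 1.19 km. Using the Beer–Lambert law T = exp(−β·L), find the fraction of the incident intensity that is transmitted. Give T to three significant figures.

τ = β·L = 0.900 × 1.19 = 1.0710.
T = exp(−1.0710) = 0.3427.

0.343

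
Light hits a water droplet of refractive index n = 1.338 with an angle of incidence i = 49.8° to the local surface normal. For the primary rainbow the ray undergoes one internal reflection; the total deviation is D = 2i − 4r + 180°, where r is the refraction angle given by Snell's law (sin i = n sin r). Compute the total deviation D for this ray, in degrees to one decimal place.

sin r = sin 49.8° / 1.338 = 0.7638/1.338 = 0.5708; r = 34.81°.
D = 2·49.8° − 4·34.81° + 180° = 99.60° − 139.24° + 180° = 140.36°.

140.4°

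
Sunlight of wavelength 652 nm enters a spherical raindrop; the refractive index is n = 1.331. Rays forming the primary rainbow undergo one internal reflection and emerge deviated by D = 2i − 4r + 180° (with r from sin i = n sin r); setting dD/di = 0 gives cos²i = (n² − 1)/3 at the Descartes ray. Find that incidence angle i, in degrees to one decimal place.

59.5°

cos²i = (1.331² − 1)/3 = (1.77156 − 1)/3 = 0.25719.
cos i = 0.50714, so i = 59.527°.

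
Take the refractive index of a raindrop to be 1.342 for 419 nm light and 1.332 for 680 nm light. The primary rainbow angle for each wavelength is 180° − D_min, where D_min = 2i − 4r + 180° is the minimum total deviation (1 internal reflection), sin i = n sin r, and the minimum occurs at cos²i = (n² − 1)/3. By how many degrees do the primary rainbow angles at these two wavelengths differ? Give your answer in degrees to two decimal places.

At 419 nm (n = 1.342): cos²i = 0.26699 → i = 58.888°, r = 39.641°, D_min = 139.213°, rainbow angle = 40.787°.
At 680 nm (n = 1.332): cos²i = 0.25807 → i = 59.469°, r = 40.290°, D_min = 137.776°, rainbow angle = 42.224°.
Angular width = |40.787° − 42.224°| = 1.437°.

1.44°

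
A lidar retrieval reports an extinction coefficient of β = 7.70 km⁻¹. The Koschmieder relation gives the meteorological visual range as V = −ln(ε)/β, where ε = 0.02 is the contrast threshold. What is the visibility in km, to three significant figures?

V = −ln(0.02) / 7.70 = 3.912 / 7.70 = 0.5081 km.

0.508 km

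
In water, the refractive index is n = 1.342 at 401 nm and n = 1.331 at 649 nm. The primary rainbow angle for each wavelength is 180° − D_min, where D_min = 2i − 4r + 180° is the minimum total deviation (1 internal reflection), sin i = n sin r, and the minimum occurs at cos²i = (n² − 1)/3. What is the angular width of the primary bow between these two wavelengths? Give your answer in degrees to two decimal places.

1.58°

At 401 nm (n = 1.342): cos²i = 0.26699 → i = 58.888°, r = 39.641°, D_min = 139.213°, rainbow angle = 40.787°.
At 649 nm (n = 1.331): cos²i = 0.25719 → i = 59.527°, r = 40.356°, D_min = 137.630°, rainbow angle = 42.370°.
Angular width = |40.787° − 42.370°| = 1.583°.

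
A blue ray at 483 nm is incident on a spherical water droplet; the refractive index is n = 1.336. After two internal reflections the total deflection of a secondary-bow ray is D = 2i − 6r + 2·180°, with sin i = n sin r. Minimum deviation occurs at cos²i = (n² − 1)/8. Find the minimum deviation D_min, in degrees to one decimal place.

231.7°

cos²i = (1.78490 − 1)/8 = 0.09811; i = arccos(0.31323) = 71.746°.
sin r = sin 71.746°/1.336 = 0.71084; r = 45.303°.
D_min = 2·71.746° − 6·45.303° + 360° = 231.674°.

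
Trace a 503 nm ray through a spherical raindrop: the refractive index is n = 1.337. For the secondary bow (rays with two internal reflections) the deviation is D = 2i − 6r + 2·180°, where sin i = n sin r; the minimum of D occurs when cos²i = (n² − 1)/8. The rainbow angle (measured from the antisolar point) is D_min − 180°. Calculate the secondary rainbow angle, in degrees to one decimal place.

51.9°

cos²i = (1.78757 − 1)/8 = 0.09845; i = arccos(0.31376) = 71.714°.
sin r = sin 71.714°/1.337 = 0.71017; r = 45.249°.
D_min = 2·71.714° − 6·45.249° + 360° = 231.934°.
Rainbow angle = D_min − 180° = 51.934°.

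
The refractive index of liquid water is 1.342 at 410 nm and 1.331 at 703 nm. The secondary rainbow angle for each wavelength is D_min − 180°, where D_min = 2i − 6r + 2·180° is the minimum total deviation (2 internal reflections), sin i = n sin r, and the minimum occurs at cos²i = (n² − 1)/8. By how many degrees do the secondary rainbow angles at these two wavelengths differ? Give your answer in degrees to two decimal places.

At 410 nm (n = 1.342): cos²i = 0.10012 → i = 71.554°, r = 44.981°, D_min = 233.222°, rainbow angle = 53.222°.
At 703 nm (n = 1.331): cos²i = 0.09645 → i = 71.907°, r = 45.575°, D_min = 230.365°, rainbow angle = 50.365°.
Angular width = |53.222° − 50.365°| = 2.857°.

2.86°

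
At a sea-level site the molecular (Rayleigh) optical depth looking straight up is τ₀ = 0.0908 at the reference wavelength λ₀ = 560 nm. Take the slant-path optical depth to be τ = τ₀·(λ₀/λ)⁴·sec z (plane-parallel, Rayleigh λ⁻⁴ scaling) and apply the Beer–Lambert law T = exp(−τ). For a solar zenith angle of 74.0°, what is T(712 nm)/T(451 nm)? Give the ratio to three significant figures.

Airmass: sec 74.0° = 3.6280.
τ(712 nm) = 0.0908 × (560/712)⁴ × 3.6280 = 0.0908 × 0.3827 × 3.6280 = 0.1261.
τ(451 nm) = 0.0908 × (560/451)⁴ × 3.6280 = 0.0908 × 2.3771 × 3.6280 = 0.7831.
T(712)/T(451) = exp(τ_B − τ_A) = exp(0.6570) = 1.9290.

1.93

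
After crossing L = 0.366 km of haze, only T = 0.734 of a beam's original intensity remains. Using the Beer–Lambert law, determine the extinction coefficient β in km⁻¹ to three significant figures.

0.845 km⁻¹

Beer–Lambert: T = exp(−βL) ⇒ β = −ln(T)/L = −ln(0.734)/0.366 = 0.3092/0.366 = 0.8449 km⁻¹.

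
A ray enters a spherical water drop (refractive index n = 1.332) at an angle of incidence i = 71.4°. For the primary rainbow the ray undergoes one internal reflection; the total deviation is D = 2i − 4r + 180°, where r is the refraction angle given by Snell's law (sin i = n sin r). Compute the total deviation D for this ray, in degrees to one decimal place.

141.4°

sin r = sin 71.4° / 1.332 = 0.9478/1.332 = 0.7115; r = 45.36°.
D = 2·71.4° − 4·45.36° + 180° = 142.80° − 181.44° + 180° = 141.36°.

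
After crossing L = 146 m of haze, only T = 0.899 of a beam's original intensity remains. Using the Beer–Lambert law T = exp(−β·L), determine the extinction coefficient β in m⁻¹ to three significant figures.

0.000729 m⁻¹

Beer–Lambert: T = exp(−βL) ⇒ β = −ln(T)/L = −ln(0.899)/146 = 0.1065/146 = 0.0007293 m⁻¹.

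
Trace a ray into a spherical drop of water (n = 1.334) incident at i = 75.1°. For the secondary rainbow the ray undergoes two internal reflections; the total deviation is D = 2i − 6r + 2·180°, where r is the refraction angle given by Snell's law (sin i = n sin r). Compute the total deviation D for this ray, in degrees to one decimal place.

sin r = sin 75.1° / 1.334 = 0.9664/1.334 = 0.7244; r = 46.42°.
D = 2·75.1° − 6·46.42° + 2·180° = 150.20° − 278.52° + 360° = 231.68°.

231.7°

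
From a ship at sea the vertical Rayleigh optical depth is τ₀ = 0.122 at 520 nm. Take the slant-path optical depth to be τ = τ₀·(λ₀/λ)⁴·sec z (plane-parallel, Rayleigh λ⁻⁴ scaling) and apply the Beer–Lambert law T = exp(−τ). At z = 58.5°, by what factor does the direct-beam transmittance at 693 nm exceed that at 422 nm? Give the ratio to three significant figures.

1.59

Airmass: sec 58.5° = 1.9139.
τ(693 nm) = 0.122 × (520/693)⁴ × 1.9139 = 0.122 × 0.3170 × 1.9139 = 0.0740.
τ(422 nm) = 0.122 × (520/422)⁴ × 1.9139 = 0.122 × 2.3055 × 1.9139 = 0.5383.
T(693)/T(422) = exp(τ_B − τ_A) = exp(0.4643) = 1.5909.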